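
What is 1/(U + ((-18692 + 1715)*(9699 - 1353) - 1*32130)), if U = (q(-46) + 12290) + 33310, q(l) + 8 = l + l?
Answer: -1/141676672 ≈ -7.0583e-9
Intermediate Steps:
q(l) = -8 + 2*l (q(l) = -8 + (l + l) = -8 + 2*l)
U = 45500 (U = ((-8 + 2*(-46)) + 12290) + 33310 = ((-8 - 92) + 12290) + 33310 = (-100 + 12290) + 33310 = 12190 + 33310 = 45500)
1/(U + ((-18692 + 1715)*(9699 - 1353) - 1*32130)) = 1/(45500 + ((-18692 + 1715)*(9699 - 1353) - 1*32130)) = 1/(45500 + (-16977*8346 - 32130)) = 1/(45500 + (-141690042 - 32130)) = 1/(45500 - 141722172) = 1/(-141676672) = -1/141676672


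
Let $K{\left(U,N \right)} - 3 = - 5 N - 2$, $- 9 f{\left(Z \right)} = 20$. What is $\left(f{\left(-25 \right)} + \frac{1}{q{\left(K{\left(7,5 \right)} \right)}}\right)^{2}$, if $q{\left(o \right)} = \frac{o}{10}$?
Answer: $\frac{9025}{1296} \approx 6.9637$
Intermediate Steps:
$f{\left(Z \right)} = - \frac{20}{9}$ ($f{\left(Z \right)} = \left(- \frac{1}{9}\right) 20 = - \frac{20}{9}$)
$K{\left(U,N \right)} = 1 - 5 N$ ($K{\left(U,N \right)} = 3 - \left(2 + 5 N\right) = 1 - 5 N$)
$q{\left(o \right)} = \frac{o}{10}$ ($q{\left(o \right)} = o \frac{1}{10} = \frac{o}{10}$)
$\left(f{\left(-25 \right)} + \frac{1}{q{\left(K{\left(7,5 \right)} \right)}}\right)^{2} = \left(- \frac{20}{9} + \frac{1}{\frac{1}{10} \left(1 - 25\right)}\right)^{2} = \left(- \frac{20}{9} + \frac{1}{\frac{1}{10} \left(-24\right)}\right)^{2} = \left(- \frac{20}{9} + \frac{1}{- \frac{12}{5}}\right)^{2} = \left(- \frac{20}{9} - \frac{5}{12}\right)^{2} = \left(- \frac{95}{36}\right)^{2} = \frac{9025}{1296}$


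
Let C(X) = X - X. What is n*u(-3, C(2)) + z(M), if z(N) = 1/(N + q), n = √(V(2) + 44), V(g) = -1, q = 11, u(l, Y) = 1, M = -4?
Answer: ⅐ + √43 ≈ 6.7003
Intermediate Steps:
C(X) = 0
n = √43 (n = √(-1 + 44) = √43 ≈ 6.5574)
z(N) = 1/(11 + N) (z(N) = 1/(N + 11) = 1/(11 + N))
n*u(-3, C(2)) + z(M) = √43*1 + 1/(11 - 4) = √43 + 1/7 = √43 + ⅐ = ⅐ + √43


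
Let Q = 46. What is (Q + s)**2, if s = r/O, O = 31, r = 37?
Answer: 2140369/961 ≈ 2227.2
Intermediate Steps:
s = 37/31 ≈ 1.1935
(Q + s)**2 = (46 + 37/31)**2 = (1463/31)**2 = 2140369/961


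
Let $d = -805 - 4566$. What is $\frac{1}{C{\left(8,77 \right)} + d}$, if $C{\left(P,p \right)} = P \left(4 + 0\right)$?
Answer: $- \frac{1}{5339} \approx -0.0001873$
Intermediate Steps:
$C{\left(P,p \right)} = 4 P$ ($C{\left(P,p \right)} = P 4 = 4 P$)
$d = -5371$ ($d = -805 - 4566 = -5371$)
$\frac{1}{C{\left(8,77 \right)} + d} = \frac{1}{4 \cdot 8 - 5371} = \frac{1}{32 - 5371} = \frac{1}{-5339} = - \frac{1}{5339}$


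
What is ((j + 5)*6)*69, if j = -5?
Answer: 0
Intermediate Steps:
((j + 5)*6)*69 = ((-5 + 5)*6)*69 = (0*6)*69 = 0*69 = 0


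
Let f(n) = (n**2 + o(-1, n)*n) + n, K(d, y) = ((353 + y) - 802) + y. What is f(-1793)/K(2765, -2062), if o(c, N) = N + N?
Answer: -9642754/4573 ≈ -2108.6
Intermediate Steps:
o(c, N) = 2*N
K(d, y) = -449 + 2*y (K(d, y) = (-449 + y) + y = -449 + 2*y)
f(n) = n + 3*n**2 (f(n) = (n**2 + (2*n)*n) + n = (n**2 + 2*n**2) + n = 3*n**2 + n = n + 3*n**2)
f(-1793)/K(2765, -2062) = (-1793*(1 + 3*(-1793)))/(-449 + 2*(-2062)) = (-1793*(1 - 5379))/(-449 - 4124) = -1793*(-5378)/(-4573) = 9642754*(-1/4573) = -9642754/4573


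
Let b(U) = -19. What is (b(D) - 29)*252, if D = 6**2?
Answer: -12096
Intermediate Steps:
D = 36
(b(D) - 29)*252 = (-19 - 29)*252 = -48*252 = -12096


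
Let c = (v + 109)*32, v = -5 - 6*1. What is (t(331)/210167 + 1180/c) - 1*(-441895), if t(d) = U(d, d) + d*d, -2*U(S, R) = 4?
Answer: 72811597122081/164770928 ≈ 4.4190e+5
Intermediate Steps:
v = -11 (v = -5 - 6 = -11)
U(S, R) = -2 (U(S, R) = -½*4 = -2)
t(d) = -2 + d² (t(d) = -2 + d*d = -2 + d²)
c = 3136 (c = (-11 + 109)*32 = 98*32 = 3136)
(t(331)/210167 + 1180/c) - 1*(-441895) = ((-2 + 331²)/210167 + 1180/3136) - 1*(-441895) = ((-2 + 109561)*(1/210167) + 1180*(1/3136)) + 441895 = (109559*(1/210167) + 295/784) + 441895 = (109559/210167 + 295/784) + 441895 = 147893521/164770928 + 441895 = 72811597122081/164770928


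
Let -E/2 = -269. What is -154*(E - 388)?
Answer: -23100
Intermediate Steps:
E = 538 (E = -2*(-269) = 538)
-154*(E - 388) = -154*(538 - 388) = -154*150 = -23100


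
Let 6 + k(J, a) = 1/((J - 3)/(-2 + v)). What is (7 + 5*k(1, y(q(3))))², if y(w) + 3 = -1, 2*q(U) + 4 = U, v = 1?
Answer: 1681/4 ≈ 420.25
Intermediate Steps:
q(U) = -2 + U/2
y(w) = -4 (y(w) = -3 - 1 = -4)
k(J, a) = -6 + 1/(3 - J) (k(J, a) = -6 + 1/((J - 3)/(-2 + 1)) = -6 + 1/((-3 + J)/(-1)) = -6 + 1/((-3 + J)*(-1)) = -6 + 1/(3 - J))
(7 + 5*k(1, y(q(3))))² = (7 + 5*((17 - 6*1)/(-3 + 1)))² = (7 + 5*((17 - 6)/(-2)))² = (7 + 5*(-½*11))² = (7 + 5*(-11/2))² = (7 - 55/2)² = (-41/2)² = 1681/4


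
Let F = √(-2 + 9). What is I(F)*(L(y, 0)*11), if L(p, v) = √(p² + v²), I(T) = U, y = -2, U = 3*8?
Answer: 528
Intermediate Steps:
U = 24
F = √7 ≈ 2.6458
I(T) = 24
I(F)*(L(y, 0)*11) = 24*(√((-2)² + 0²)*11) = 24*(√(4 + 0)*11) = 24*(√4*11) = 24*(2*11) = 24*22 = 528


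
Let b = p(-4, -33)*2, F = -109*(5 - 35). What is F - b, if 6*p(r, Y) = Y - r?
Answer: 9839/3 ≈ 3279.7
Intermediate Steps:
p(r, Y) = -r/6 + Y/6 (p(r, Y) = (Y - r)/6 = -r/6 + Y/6)
F = 3270 (F = -109*(-30) = 3270)
b = -29/3 (b = (-⅙*(-4) + (⅙)*(-33))*2 = (⅔ - 11/2)*2 = -29/6*2 = -29/3 ≈ -9.6667)
F - b = 3270 - 1*(-29/3) = 3270 + 29/3 = 9839/3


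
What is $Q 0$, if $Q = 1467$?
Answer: $0$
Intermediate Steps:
$Q 0 = 1467 \cdot 0 = 0$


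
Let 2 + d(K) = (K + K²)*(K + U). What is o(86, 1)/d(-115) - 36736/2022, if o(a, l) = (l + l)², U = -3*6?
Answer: -8006759155/440702988 ≈ -18.168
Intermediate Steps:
U = -18
o(a, l) = 4*l² (o(a, l) = (2*l)² = 4*l²)
d(K) = -2 + (-18 + K)*(K + K²) (d(K) = -2 + (K + K²)*(K - 18) = -2 + (K + K²)*(-18 + K) = -2 + (-18 + K)*(K + K²))
o(86, 1)/d(-115) - 36736/2022 = (4*1²)/(-2 + (-115)³ - 18*(-115) - 17*(-115)²) - 36736/2022 = (4*1)/(-2 - 1520875 + 2070 - 17*13225) - 36736*1/2022 = 4/(-2 - 1520875 + 2070 - 224825) - 18368/1011 = 4/(-1743632) - 18368/1011 = 4*(-1/1743632) - 18368/1011 = -1/435908 - 18368/1011 = -8006759155/440702988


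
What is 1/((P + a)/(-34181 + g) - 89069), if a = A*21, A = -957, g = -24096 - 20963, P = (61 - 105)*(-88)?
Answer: -15848/1411562267 ≈ -1.1227e-5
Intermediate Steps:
P = 3872 (P = -44*(-88) = 3872)
g = -45059
a = -20097 (a = -957*21 = -20097)
1/((P + a)/(-34181 + g) - 89069) = 1/((3872 - 20097)/(-34181 - 45059) - 89069) = 1/(-16225/(-79240) - 89069) = 1/(-16225*(-1/79240) - 89069) = 1/(3245/15848 - 89069) = 1/(-1411562267/15848) = -15848/1411562267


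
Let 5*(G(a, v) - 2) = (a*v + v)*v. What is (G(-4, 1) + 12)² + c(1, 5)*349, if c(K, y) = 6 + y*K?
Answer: 100464/25 ≈ 4018.6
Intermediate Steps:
c(K, y) = 6 + K*y
G(a, v) = 2 + v*(v + a*v)/5 (G(a, v) = 2 + ((a*v + v)*v)/5 = 2 + ((v + a*v)*v)/5 = 2 + (v*(v + a*v))/5 = 2 + v*(v + a*v)/5)
(G(-4, 1) + 12)² + c(1, 5)*349 = ((2 + (⅕)*1² + (⅕)*(-4)*1²) + 12)² + (6 + 1*5)*349 = ((2 + (⅕)*1 + (⅕)*(-4)*1) + 12)² + (6 + 5)*349 = ((2 + ⅕ - ⅘) + 12)² + 11*349 = (7/5 + 12)² + 3839 = (67/5)² + 3839 = 4489/25 + 3839 = 100464/25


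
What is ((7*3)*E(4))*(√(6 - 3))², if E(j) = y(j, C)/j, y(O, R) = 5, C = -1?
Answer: 315/4 ≈ 78.750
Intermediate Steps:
E(j) = 5/j
((7*3)*E(4))*(√(6 - 3))² = ((7*3)*(5/4))*(√(6 - 3))² = (21*(5*(¼)))*(√3)² = (21*(5/4))*3 = (105/4)*3 = 315/4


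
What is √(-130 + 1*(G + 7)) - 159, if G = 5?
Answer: -159 + I*√118 ≈ -159.0 + 10.863*I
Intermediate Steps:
√(-130 + 1*(G + 7)) - 159 = √(-130 + 1*(5 + 7)) - 159 = √(-130 + 1*12) - 159 = √(-130 + 12) - 159 = √(-118) - 159 = I*√118 - 159 = -159 + I*√118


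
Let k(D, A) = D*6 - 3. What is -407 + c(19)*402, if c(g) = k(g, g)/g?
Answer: 36889/19 ≈ 1941.5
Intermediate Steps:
k(D, A) = -3 + 6*D (k(D, A) = 6*D - 3 = -3 + 6*D)
c(g) = (-3 + 6*g)/g
-407 + c(19)*402 = -407 + (6 - 3/19)*402 = -407 + (111/19)*402 = -407 + 44622/19 = 36889/19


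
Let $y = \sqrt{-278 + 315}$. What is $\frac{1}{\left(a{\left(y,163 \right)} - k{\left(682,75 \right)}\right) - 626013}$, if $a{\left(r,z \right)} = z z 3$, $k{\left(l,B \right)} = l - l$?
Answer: $- \frac{1}{546306} \approx -1.8305 \cdot 10^{-6}$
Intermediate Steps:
$k{\left(l,B \right)} = 0$
$y = \sqrt{37} \approx 6.0828$
$a{\left(r,z \right)} = 3 z^{2}$ ($a{\left(r,z \right)} = z^{2} \cdot 3 = 3 z^{2}$)
$\frac{1}{\left(a{\left(y,163 \right)} - k{\left(682,75 \right)}\right) - 626013} = \frac{1}{\left(3 \cdot 163^{2} - 0\right) - 626013} = \frac{1}{\left(3 \cdot 26569 + 0\right) - 626013} = \frac{1}{\left(79707 + 0\right) - 626013} = \frac{1}{79707 - 626013} = \frac{1}{-546306} = - \frac{1}{546306}$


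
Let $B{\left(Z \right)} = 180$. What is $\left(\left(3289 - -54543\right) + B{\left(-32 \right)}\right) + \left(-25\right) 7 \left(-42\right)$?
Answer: $65362$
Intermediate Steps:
$\left(\left(3289 - -54543\right) + B{\left(-32 \right)}\right) + \left(-25\right) 7 \left(-42\right) = \left(\left(3289 - -54543\right) + 180\right) + \left(-25\right) 7 \left(-42\right) = \left(\left(3289 + 54543\right) + 180\right) - -7350 = \left(57832 + 180\right) + 7350 = 58012 + 7350 = 65362$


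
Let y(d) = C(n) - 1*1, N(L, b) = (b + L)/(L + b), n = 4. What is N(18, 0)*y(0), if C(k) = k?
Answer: 3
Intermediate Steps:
N(L, b) = 1 (N(L, b) = (L + b)/(L + b) = 1)
y(d) = 3 (y(d) = 4 - 1*1 = 4 - 1 = 3)
N(18, 0)*y(0) = 1*3 = 3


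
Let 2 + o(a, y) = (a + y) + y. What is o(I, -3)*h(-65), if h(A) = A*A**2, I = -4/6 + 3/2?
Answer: 11808875/6 ≈ 1.9681e+6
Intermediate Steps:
I = 5/6 (I = -4*1/6 + 3*(1/2) = -2/3 + 3/2 = 5/6 ≈ 0.83333)
h(A) = A**3
o(a, y) = -2 + a + 2*y (o(a, y) = -2 + ((a + y) + y) = -2 + (a + 2*y) = -2 + a + 2*y)
o(I, -3)*h(-65) = (-2 + 5/6 + 2*(-3))*(-65)**3 = (-2 + 5/6 - 6)*(-274625) = -43/6*(-274625) = 11808875/6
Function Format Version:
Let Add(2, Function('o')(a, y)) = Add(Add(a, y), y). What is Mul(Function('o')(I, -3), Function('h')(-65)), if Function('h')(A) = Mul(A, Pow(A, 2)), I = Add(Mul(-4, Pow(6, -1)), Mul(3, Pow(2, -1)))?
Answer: Rational(11808875, 6) ≈ 1.9681e+6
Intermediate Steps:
I = Rational(5, 6) (I = Add(Mul(-4, Rational(1, 6)), Mul(3, Rational(1, 2))) = Add(Rational(-2, 3), Rational(3, 2)) = Rational(5, 6) ≈ 0.83333)
Function('h')(A) = Pow(A, 3)
Function('o')(a, y) = Add(-2, a, Mul(2, y)) (Function('o')(a, y) = Add(-2, Add(Add(a, y), y)) = Add(-2, Add(a, Mul(2, y))) = Add(-2, a, Mul(2, y)))
Mul(Function('o')(I, -3), Function('h')(-65)) = Mul(Add(-2, Rational(5, 6), Mul(2, -3)), Pow(-65, 3)) = Mul(Add(-2, Rational(5, 6), -6), -274625) = Mul(Rational(-43, 6), -274625) = Rational(11808875, 6)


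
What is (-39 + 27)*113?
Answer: -1356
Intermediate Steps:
(-39 + 27)*113 = -12*113 = -1356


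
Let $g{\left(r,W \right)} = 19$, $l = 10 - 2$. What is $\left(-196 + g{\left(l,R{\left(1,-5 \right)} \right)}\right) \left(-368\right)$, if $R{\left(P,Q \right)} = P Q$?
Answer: $65136$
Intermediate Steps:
$l = 8$
$\left(-196 + g{\left(l,R{\left(1,-5 \right)} \right)}\right) \left(-368\right) = \left(-196 + 19\right) \left(-368\right) = \left(-177\right) \left(-368\right) = 65136$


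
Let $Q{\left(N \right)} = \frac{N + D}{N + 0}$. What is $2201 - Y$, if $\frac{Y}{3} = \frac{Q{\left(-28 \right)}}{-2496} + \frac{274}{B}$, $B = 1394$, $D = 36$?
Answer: $\frac{4466092935}{2029664} \approx 2200.4$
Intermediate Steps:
$Q{\left(N \right)} = \frac{36 + N}{N}$ ($Q{\left(N \right)} = \frac{N + 36}{N + 0} = \frac{36 + N}{N}$)
$Y = \frac{1197529}{2029664}$ ($Y = 3 \left(\frac{\frac{1}{-28} \left(36 - 28\right)}{-2496} + \frac{274}{1394}\right) = 3 \left(\left(- \frac{1}{28}\right) 8 \left(- \frac{1}{2496}\right) + 274 \cdot \frac{1}{1394}\right) = 3 \left(\left(- \frac{2}{7}\right) \left(- \frac{1}{2496}\right) + \frac{137}{697}\right) = 3 \left(\frac{1}{8736} + \frac{137}{697}\right) = 3 \cdot \frac{1197529}{6088992} = \frac{1197529}{2029664} \approx 0.59001$)
$2201 - Y = 2201 - \frac{1197529}{2029664} = \frac{4466092935}{2029664}$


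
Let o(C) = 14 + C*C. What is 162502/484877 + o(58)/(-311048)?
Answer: 24454003795/75410010548 ≈ 0.32428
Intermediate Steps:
o(C) = 14 + C²
162502/484877 + o(58)/(-311048) = 162502/484877 + (14 + 58²)/(-311048) = 162502*(1/484877) + (14 + 3364)*(-1/311048) = 162502/484877 + 3378*(-1/311048) = 162502/484877 - 1689/155524 = 24454003795/75410010548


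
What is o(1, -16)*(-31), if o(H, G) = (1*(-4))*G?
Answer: -1984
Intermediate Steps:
o(H, G) = -4*G
o(1, -16)*(-31) = -4*(-16)*(-31) = 64*(-31) = -1984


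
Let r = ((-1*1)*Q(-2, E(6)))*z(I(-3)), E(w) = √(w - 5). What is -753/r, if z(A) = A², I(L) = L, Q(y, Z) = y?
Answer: -251/6 ≈ -41.833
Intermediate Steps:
E(w) = √(-5 + w)
r = 18 (r = (-1*1*(-2))*(-3)² = -1*(-2)*9 = 2*9 = 18)
-753/r = -753/18 = -753*1/18 = -251/6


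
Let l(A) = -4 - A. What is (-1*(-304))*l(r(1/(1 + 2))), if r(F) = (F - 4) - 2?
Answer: 1520/3 ≈ 506.67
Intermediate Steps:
r(F) = -6 + F (r(F) = (-4 + F) - 2 = -6 + F)
(-1*(-304))*l(r(1/(1 + 2))) = (-1*(-304))*(-4 - (-6 + 1/(1 + 2))) = 304*(-4 - (-6 + 1/3)) = 304*(-4 - (-6 + ⅓)) = 304*(-4 - 1*(-17/3)) = 304*(-4 + 17/3) = 304*(5/3) = 1520/3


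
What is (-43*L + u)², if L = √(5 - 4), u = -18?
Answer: 3721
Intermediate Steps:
L = 1 (L = √1 = 1)
(-43*L + u)² = (-43*1 - 18)² = (-43 - 18)² = (-61)² = 3721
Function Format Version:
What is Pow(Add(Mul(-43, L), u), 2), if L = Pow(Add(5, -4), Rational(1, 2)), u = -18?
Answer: 3721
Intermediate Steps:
L = 1 (L = Pow(1, Rational(1, 2)) = 1)
Pow(Add(Mul(-43, L), u), 2) = Pow(Add(Mul(-43, 1), -18), 2) = Pow(Add(-43, -18), 2) = Pow(-61, 2) = 3721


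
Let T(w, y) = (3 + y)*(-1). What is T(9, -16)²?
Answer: 169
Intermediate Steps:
T(w, y) = -3 - y
T(9, -16)² = (-3 - 1*(-16))² = (-3 + 16)² = 13² = 169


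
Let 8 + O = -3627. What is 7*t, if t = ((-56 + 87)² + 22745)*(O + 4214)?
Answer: 96080418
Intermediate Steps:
O = -3635 (O = -8 - 3627 = -3635)
t = 13725774 (t = ((-56 + 87)² + 22745)*(-3635 + 4214) = (31² + 22745)*579 = (961 + 22745)*579 = 23706*579 = 13725774)
7*t = 7*13725774 = 96080418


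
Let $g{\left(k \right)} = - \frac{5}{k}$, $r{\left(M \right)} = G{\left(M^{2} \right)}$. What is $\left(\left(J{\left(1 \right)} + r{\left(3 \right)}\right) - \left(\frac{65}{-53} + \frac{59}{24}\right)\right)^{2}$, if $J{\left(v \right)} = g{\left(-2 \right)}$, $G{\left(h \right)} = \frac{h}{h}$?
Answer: $\frac{8323225}{1617984} \approx 5.1442$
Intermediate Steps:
$G{\left(h \right)} = 1$
$r{\left(M \right)} = 1$
$J{\left(v \right)} = \frac{5}{2}$ ($J{\left(v \right)} = - \frac{5}{-2} = \left(-5\right) \left(- \frac{1}{2}\right) = \frac{5}{2}$)
$\left(\left(J{\left(1 \right)} + r{\left(3 \right)}\right) - \left(\frac{65}{-53} + \frac{59}{24}\right)\right)^{2} = \left(\left(\frac{5}{2} + 1\right) - \left(\frac{65}{-53} + \frac{59}{24}\right)\right)^{2} = \left(\frac{7}{2} - \left(65 \left(- \frac{1}{53}\right) + 59 \cdot \frac{1}{24}\right)\right)^{2} = \left(\frac{7}{2} - \left(- \frac{65}{53} + \frac{59}{24}\right)\right)^{2} = \left(\frac{7}{2} - \frac{1567}{1272}\right)^{2} = \left(\frac{2885}{1272}\right)^{2} = \frac{8323225}{1617984}$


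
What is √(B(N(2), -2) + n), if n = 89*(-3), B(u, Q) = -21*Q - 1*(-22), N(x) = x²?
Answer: I*√203 ≈ 14.248*I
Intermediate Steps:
B(u, Q) = 22 - 21*Q (B(u, Q) = -21*Q + 22 = 22 - 21*Q)
n = -267
√(B(N(2), -2) + n) = √((22 - 21*(-2)) - 267) = √((22 + 42) - 267) = √(64 - 267) = √(-203) = I*√203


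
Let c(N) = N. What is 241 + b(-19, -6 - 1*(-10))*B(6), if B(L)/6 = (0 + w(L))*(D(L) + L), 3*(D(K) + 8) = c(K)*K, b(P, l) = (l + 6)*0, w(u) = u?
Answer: 241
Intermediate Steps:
b(P, l) = 0 (b(P, l) = (6 + l)*0 = 0)
D(K) = -8 + K²/3 (D(K) = -8 + (K*K)/3 = -8 + K²/3)
B(L) = 6*L*(-8 + L + L²/3) (B(L) = 6*((0 + L)*((-8 + L²/3) + L)) = 6*(L*(-8 + L + L²/3)) = 6*L*(-8 + L + L²/3))
241 + b(-19, -6 - 1*(-10))*B(6) = 241 + 0*(2*6*(-24 + 6² + 3*6)) = 241 + 0*(2*6*(-24 + 36 + 18)) = 241 + 0*(2*6*30) = 241 + 0*360 = 241 + 0 = 241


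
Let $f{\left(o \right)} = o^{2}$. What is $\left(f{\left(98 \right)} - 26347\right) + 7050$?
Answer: $-9693$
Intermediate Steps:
$\left(f{\left(98 \right)} - 26347\right) + 7050 = \left(98^{2} - 26347\right) + 7050 = \left(9604 - 26347\right) + 7050 = -16743 + 7050 = -9693$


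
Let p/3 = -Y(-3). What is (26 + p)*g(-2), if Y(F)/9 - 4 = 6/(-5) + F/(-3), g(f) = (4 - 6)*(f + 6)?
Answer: 3064/5 ≈ 612.80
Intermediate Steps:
g(f) = -12 - 2*f (g(f) = -2*(6 + f) = -12 - 2*f)
Y(F) = 126/5 - 3*F (Y(F) = 36 + 9*(6/(-5) + F/(-3)) = 36 + 9*(6*(-⅕) + F*(-⅓)) = 36 + 9*(-6/5 - F/3) = 36 + (-54/5 - 3*F) = 126/5 - 3*F)
p = -513/5 (p = 3*(-(126/5 - 3*(-3))) = 3*(-(126/5 + 9)) = 3*(-1*171/5) = 3*(-171/5) = -513/5 ≈ -102.60)
(26 + p)*g(-2) = (26 - 513/5)*(-12 - 2*(-2)) = -383*(-12 + 4)/5 = -383/5*(-8) = 3064/5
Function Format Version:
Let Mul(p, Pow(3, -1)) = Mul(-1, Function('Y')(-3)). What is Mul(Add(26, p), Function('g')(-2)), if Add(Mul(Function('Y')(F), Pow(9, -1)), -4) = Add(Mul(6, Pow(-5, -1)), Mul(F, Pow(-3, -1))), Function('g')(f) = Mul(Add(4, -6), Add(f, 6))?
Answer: Rational(3064, 5) ≈ 612.80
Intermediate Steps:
Function('g')(f) = Add(-12, Mul(-2, f)) (Function('g')(f) = Mul(-2, Add(6, f)) = Add(-12, Mul(-2, f)))
Function('Y')(F) = Add(Rational(126, 5), Mul(-3, F)) (Function('Y')(F) = Add(36, Mul(9, Add(Mul(6, Pow(-5, -1)), Mul(F, Pow(-3, -1))))) = Add(36, Mul(9, Add(Mul(6, Rational(-1, 5)), Mul(F, Rational(-1, 3))))) = Add(36, Mul(9, Add(Rational(-6, 5), Mul(Rational(-1, 3), F)))) = Add(36, Add(Rational(-54, 5), Mul(-3, F))) = Add(Rational(126, 5), Mul(-3, F)))
p = Rational(-513, 5) (p = Mul(3, Mul(-1, Add(Rational(126, 5), Mul(-3, -3)))) = Mul(3, Mul(-1, Add(Rational(126, 5), 9))) = Mul(3, Mul(-1, Rational(171, 5))) = Mul(3, Rational(-171, 5)) = Rational(-513, 5) ≈ -102.60)
Mul(Add(26, p), Function('g')(-2)) = Mul(Add(26, Rational(-513, 5)), Add(-12, Mul(-2, -2))) = Mul(Rational(-383, 5), Add(-12, 4)) = Mul(Rational(-383, 5), -8) = Rational(3064, 5)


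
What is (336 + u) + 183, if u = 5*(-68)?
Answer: 179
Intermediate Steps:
u = -340
(336 + u) + 183 = (336 - 340) + 183 = -4 + 183 = 179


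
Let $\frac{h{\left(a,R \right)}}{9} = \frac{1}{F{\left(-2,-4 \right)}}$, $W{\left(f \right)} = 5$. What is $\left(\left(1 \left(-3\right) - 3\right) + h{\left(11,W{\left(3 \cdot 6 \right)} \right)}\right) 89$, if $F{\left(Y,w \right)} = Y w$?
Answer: $- \frac{3471}{8} \approx -433.88$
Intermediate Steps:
$h{\left(a,R \right)} = \frac{9}{8}$ ($h{\left(a,R \right)} = \frac{9}{\left(-2\right) \left(-4\right)} = \frac{9}{8}$)
$\left(\left(1 \left(-3\right) - 3\right) + h{\left(11,W{\left(3 \cdot 6 \right)} \right)}\right) 89 = \left(\left(1 \left(-3\right) - 3\right) + \frac{9}{8}\right) 89 = \left(\left(-3 - 3\right) + \frac{9}{8}\right) 89 = \left(-6 + \frac{9}{8}\right) 89 = \left(- \frac{39}{8}\right) 89 = - \frac{3471}{8}$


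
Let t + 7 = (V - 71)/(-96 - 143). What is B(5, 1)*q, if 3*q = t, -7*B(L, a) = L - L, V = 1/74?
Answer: 0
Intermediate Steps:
V = 1/74 ≈ 0.013514
B(L, a) = 0 (B(L, a) = -(L - L)/7 = -⅐*0 = 0)
t = -118549/17686 (t = -7 + (1/74 - 71)/(-96 - 143) = -7 - 5253/74/(-239) = -7 - 5253/74*(-1/239) = -7 + 5253/17686 = -118549/17686 ≈ -6.7030)
q = -118549/53058 (q = (⅓)*(-118549/17686) = -118549/53058 ≈ -2.2343)
B(5, 1)*q = 0*(-118549/53058) = 0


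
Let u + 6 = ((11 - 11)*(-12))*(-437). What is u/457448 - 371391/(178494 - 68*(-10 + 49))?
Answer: -14157760435/6703214268 ≈ -2.1121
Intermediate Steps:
u = -6 (u = -6 + ((11 - 11)*(-12))*(-437) = -6 + (0*(-12))*(-437) = -6 + 0*(-437) = -6 + 0 = -6)
u/457448 - 371391/(178494 - 68*(-10 + 49)) = -6/457448 - 371391/(178494 - 68*(-10 + 49)) = -6*1/457448 - 371391/(178494 - 68*39) = -3/228724 - 371391/(178494 - 2652) = -3/228724 - 371391/175842 = -3/228724 - 371391*1/175842 = -3/228724 - 123797/58614 = -14157760435/6703214268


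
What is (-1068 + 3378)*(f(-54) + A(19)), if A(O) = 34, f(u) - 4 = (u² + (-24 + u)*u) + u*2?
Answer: 16303980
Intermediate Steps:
f(u) = 4 + u² + 2*u + u*(-24 + u) (f(u) = 4 + ((u² + (-24 + u)*u) + u*2) = 4 + ((u² + u*(-24 + u)) + 2*u) = 4 + (u² + 2*u + u*(-24 + u)) = 4 + u² + 2*u + u*(-24 + u))
(-1068 + 3378)*(f(-54) + A(19)) = (-1068 + 3378)*((4 - 22*(-54) + 2*(-54)²) + 34) = 2310*((4 + 1188 + 2*2916) + 34) = 2310*((4 + 1188 + 5832) + 34) = 2310*(7024 + 34) = 2310*7058 = 16303980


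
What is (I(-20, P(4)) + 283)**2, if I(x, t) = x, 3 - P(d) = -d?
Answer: 69169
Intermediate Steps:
P(d) = 3 + d (P(d) = 3 - (-1)*d = 3 + d)
(I(-20, P(4)) + 283)**2 = (-20 + 283)**2 = 263**2 = 69169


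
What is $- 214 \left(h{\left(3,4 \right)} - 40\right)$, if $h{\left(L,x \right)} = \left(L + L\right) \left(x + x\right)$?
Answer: $-1712$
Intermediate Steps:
$h{\left(L,x \right)} = 4 L x$ ($h{\left(L,x \right)} = 2 L 2 x = 4 L x$)
$- 214 \left(h{\left(3,4 \right)} - 40\right) = - 214 \left(4 \cdot 3 \cdot 4 - 40\right) = - 214 \left(48 - 40\right) = \left(-214\right) 8 = -1712$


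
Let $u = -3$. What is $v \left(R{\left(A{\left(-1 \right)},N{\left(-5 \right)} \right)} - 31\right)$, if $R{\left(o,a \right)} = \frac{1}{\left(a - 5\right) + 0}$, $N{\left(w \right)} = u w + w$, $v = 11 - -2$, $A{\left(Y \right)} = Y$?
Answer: $- \frac{2002}{5} \approx -400.4$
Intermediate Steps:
$v = 13$ ($v = 11 + 2 = 13$)
$N{\left(w \right)} = - 2 w$ ($N{\left(w \right)} = - 3 w + w = - 2 w$)
$R{\left(o,a \right)} = \frac{1}{-5 + a}$ ($R{\left(o,a \right)} = \frac{1}{\left(-5 + a\right) + 0} = \frac{1}{-5 + a}$)
$v \left(R{\left(A{\left(-1 \right)},N{\left(-5 \right)} \right)} - 31\right) = 13 \left(\frac{1}{-5 - -10} - 31\right) = 13 \left(\frac{1}{-5 + 10} - 31\right) = 13 \left(\frac{1}{5} - 31\right) = 13 \left(- \frac{154}{5}\right) = - \frac{2002}{5}$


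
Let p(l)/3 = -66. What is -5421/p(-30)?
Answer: 1807/66 ≈ 27.379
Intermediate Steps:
p(l) = -198 (p(l) = 3*(-66) = -198)
-5421/p(-30) = -5421/(-198) = -5421*(-1/198) = 1807/66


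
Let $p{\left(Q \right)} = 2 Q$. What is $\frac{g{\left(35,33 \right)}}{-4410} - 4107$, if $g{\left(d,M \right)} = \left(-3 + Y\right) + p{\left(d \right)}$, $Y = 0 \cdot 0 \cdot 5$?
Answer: $- \frac{18111937}{4410} \approx -4107.0$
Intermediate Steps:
$Y = 0$ ($Y = 0 \cdot 5 = 0$)
$g{\left(d,M \right)} = -3 + 2 d$ ($g{\left(d,M \right)} = \left(-3 + 0\right) + 2 d = -3 + 2 d$)
$\frac{g{\left(35,33 \right)}}{-4410} - 4107 = \frac{-3 + 2 \cdot 35}{-4410} - 4107 = \left(-3 + 70\right) \left(- \frac{1}{4410}\right) - 4107 = 67 \left(- \frac{1}{4410}\right) - 4107 = - \frac{67}{4410} - 4107 = - \frac{18111937}{4410}$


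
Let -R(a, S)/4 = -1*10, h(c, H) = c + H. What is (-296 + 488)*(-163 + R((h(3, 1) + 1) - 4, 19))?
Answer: -23616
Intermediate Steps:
h(c, H) = H + c
R(a, S) = 40 (R(a, S) = -(-4)*10 = -4*(-10) = 40)
(-296 + 488)*(-163 + R((h(3, 1) + 1) - 4, 19)) = (-296 + 488)*(-163 + 40) = 192*(-123) = -23616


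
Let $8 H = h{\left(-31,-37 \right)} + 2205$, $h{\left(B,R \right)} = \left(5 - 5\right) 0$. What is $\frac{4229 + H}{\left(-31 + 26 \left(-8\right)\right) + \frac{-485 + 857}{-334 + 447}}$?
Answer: $- \frac{4072181}{213080} \approx -19.111$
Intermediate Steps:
$h{\left(B,R \right)} = 0$ ($h{\left(B,R \right)} = 0 \cdot 0 = 0$)
$H = \frac{2205}{8}$ ($H = \frac{0 + 2205}{8} = \frac{1}{8} \cdot 2205 = \frac{2205}{8} \approx 275.63$)
$\frac{4229 + H}{\left(-31 + 26 \left(-8\right)\right) + \frac{-485 + 857}{-334 + 447}} = \frac{4229 + \frac{2205}{8}}{\left(-31 + 26 \left(-8\right)\right) + \frac{-485 + 857}{-334 + 447}} = \frac{36037}{8 \left(\left(-31 - 208\right) + \frac{372}{113}\right)} = \frac{36037}{8 \left(-239 + 372 \cdot \frac{1}{113}\right)} = \frac{36037}{8 \left(-239 + \frac{372}{113}\right)} = \frac{36037}{8 \left(- \frac{26635}{113}\right)} = \frac{36037}{8} \left(- \frac{113}{26635}\right) = - \frac{4072181}{213080}$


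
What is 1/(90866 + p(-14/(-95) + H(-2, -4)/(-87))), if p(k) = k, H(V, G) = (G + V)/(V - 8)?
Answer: 2755/250336217 ≈ 1.1005e-5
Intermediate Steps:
H(V, G) = (G + V)/(-8 + V)
1/(90866 + p(-14/(-95) + H(-2, -4)/(-87))) = 1/(90866 + (-14/(-95) + ((-4 - 2)/(-8 - 2))/(-87))) = 1/(90866 + (-14*(-1/95) + (-6/(-10))*(-1/87))) = 1/(90866 + (14/95 - ⅒*(-6)*(-1/87))) = 1/(90866 + (14/95 + (⅗)*(-1/87))) = 1/(90866 + (14/95 - 1/145)) = 1/(90866 + 387/2755) = 1/(250336217/2755) = 2755/250336217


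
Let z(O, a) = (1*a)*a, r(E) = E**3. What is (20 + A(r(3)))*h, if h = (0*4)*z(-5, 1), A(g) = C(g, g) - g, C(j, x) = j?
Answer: 0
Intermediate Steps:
z(O, a) = a**2 (z(O, a) = a*a = a**2)
A(g) = 0 (A(g) = g - g = 0)
h = 0 (h = (0*4)*1**2 = 0*1 = 0)
(20 + A(r(3)))*h = (20 + 0)*0 = 20*0 = 0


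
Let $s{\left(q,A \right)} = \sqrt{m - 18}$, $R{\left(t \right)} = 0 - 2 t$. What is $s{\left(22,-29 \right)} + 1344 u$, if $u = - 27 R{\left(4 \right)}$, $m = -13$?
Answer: $290304 + i \sqrt{31} \approx 2.903 \cdot 10^{5} + 5.5678 i$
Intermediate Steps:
$R{\left(t \right)} = - 2 t$
$s{\left(q,A \right)} = i \sqrt{31}$ ($s{\left(q,A \right)} = \sqrt{-13 - 18} = \sqrt{-31} = i \sqrt{31}$)
$u = 216$ ($u = - 27 \left(\left(-2\right) 4\right) = \left(-27\right) \left(-8\right) = 216$)
$s{\left(22,-29 \right)} + 1344 u = i \sqrt{31} + 1344 \cdot 216 = i \sqrt{31} + 290304 = 290304 + i \sqrt{31}$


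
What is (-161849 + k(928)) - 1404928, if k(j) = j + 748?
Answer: -1565101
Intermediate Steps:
k(j) = 748 + j
(-161849 + k(928)) - 1404928 = (-161849 + (748 + 928)) - 1404928 = (-161849 + 1676) - 1404928 = -160173 - 1404928 = -1565101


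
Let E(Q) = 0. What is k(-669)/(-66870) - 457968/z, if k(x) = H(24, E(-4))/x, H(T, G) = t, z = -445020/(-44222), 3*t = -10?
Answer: -22650143775319157/497710701765 ≈ -45509.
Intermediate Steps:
t = -10/3 (t = (⅓)*(-10) = -10/3 ≈ -3.3333)
z = 222510/22111 (z = -445020*(-1/44222) = 222510/22111 ≈ 10.063)
H(T, G) = -10/3
k(x) = -10/(3*x)
k(-669)/(-66870) - 457968/z = -10/3/(-669)/(-66870) - 457968/222510/22111 = -10/3*(-1/669)*(-1/66870) - 457968*22111/222510 = (10/2007)*(-1/66870) - 1687688408/37085 = -1/13420809 - 1687688408/37085 = -22650143775319157/497710701765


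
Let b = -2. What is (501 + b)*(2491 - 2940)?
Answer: -224051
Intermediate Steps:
(501 + b)*(2491 - 2940) = (501 - 2)*(2491 - 2940) = 499*(-449) = -224051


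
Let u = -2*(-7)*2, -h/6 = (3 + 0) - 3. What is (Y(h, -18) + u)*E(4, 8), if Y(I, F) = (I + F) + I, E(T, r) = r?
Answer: 80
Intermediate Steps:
h = 0 (h = -6*((3 + 0) - 3) = -6*(3 - 3) = -6*0 = 0)
Y(I, F) = F + 2*I (Y(I, F) = (F + I) + I = F + 2*I)
u = 28 (u = 14*2 = 28)
(Y(h, -18) + u)*E(4, 8) = ((-18 + 2*0) + 28)*8 = ((-18 + 0) + 28)*8 = (-18 + 28)*8 = 10*8 = 80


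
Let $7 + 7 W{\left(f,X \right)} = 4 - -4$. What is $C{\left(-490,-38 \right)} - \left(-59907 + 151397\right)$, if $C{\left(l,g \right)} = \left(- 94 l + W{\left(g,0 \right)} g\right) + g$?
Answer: $- \frac{318314}{7} \approx -45473.0$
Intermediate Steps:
$W{\left(f,X \right)} = \frac{1}{7}$ ($W{\left(f,X \right)} = -1 + \frac{4 - -4}{7} = -1 + \frac{4 + 4}{7} = -1 + \frac{1}{7} \cdot 8 = -1 + \frac{8}{7} = \frac{1}{7}$)
$C{\left(l,g \right)} = - 94 l + \frac{8 g}{7}$ ($C{\left(l,g \right)} = \left(- 94 l + \frac{g}{7}\right) + g = - 94 l + \frac{8 g}{7}$)
$C{\left(-490,-38 \right)} - \left(-59907 + 151397\right) = \left(\left(-94\right) \left(-490\right) + \frac{8}{7} \left(-38\right)\right) - \left(-59907 + 151397\right) = \left(46060 - \frac{304}{7}\right) - 91490 = \frac{322116}{7} - 91490 = - \frac{318314}{7}$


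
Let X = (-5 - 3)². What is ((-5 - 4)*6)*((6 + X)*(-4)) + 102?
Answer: 15222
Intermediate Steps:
X = 64 (X = (-8)² = 64)
((-5 - 4)*6)*((6 + X)*(-4)) + 102 = ((-5 - 4)*6)*((6 + 64)*(-4)) + 102 = (-9*6)*(70*(-4)) + 102 = -54*(-280) + 102 = 15120 + 102 = 15222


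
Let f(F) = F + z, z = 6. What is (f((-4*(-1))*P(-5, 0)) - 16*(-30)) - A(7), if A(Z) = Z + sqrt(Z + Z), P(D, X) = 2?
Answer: 487 - sqrt(14) ≈ 483.26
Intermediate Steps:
A(Z) = Z + sqrt(2)*sqrt(Z) (A(Z) = Z + sqrt(2*Z) = Z + sqrt(2)*sqrt(Z))
f(F) = 6 + F (f(F) = F + 6 = 6 + F)
(f((-4*(-1))*P(-5, 0)) - 16*(-30)) - A(7) = ((6 - 4*(-1)*2) - 16*(-30)) - (7 + sqrt(2)*sqrt(7)) = ((6 + 4*2) + 480) - (7 + sqrt(14)) = ((6 + 8) + 480) + (-7 - sqrt(14)) = (14 + 480) + (-7 - sqrt(14)) = 494 + (-7 - sqrt(14)) = 487 - sqrt(14)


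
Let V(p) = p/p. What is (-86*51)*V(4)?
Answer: -4386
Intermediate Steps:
V(p) = 1
(-86*51)*V(4) = -86*51*1 = -4386*1 = -4386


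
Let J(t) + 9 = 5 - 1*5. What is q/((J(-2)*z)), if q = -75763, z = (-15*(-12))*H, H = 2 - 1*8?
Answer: -75763/9720 ≈ -7.7945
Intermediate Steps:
J(t) = -9 (J(t) = -9 + (5 - 1*5) = -9 + (5 - 5) = -9 + 0 = -9)
H = -6 (H = 2 - 8 = -6)
z = -1080 (z = -15*(-12)*(-6) = 180*(-6) = -1080)
q/((J(-2)*z)) = -75763/((-9*(-1080))) = -75763/9720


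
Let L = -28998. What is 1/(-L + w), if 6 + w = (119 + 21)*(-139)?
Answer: 1/9532 ≈ 0.00010491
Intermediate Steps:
w = -19466 (w = -6 + (119 + 21)*(-139) = -6 + 140*(-139) = -6 - 19460 = -19466)
1/(-L + w) = 1/(-1*(-28998) - 19466) = 1/(28998 - 19466) = 1/9532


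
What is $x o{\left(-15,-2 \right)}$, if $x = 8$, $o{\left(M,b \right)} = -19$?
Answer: $-152$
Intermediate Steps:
$x o{\left(-15,-2 \right)} = 8 \left(-19\right) = -152$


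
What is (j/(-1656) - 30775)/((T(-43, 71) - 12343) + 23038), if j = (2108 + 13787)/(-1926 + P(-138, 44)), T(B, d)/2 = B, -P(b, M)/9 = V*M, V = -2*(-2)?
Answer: -35776303621/12333089808 ≈ -2.9008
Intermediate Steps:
V = 4
P(b, M) = -36*M
T(B, d) = 2*B
j = -3179/702 (j = (2108 + 13787)/(-1926 - 36*44) = 15895/(-1926 - 1584) = 15895/(-3510) = 15895*(-1/3510) = -3179/702 ≈ -4.5285)
(j/(-1656) - 30775)/((T(-43, 71) - 12343) + 23038) = (-3179/702/(-1656) - 30775)/((2*(-43) - 12343) + 23038) = (-3179/702*(-1/1656) - 30775)/((-86 - 12343) + 23038) = (3179/1162512 - 30775)/(-12429 + 23038) = -35776303621/1162512/10609 = -35776303621/1162512*1/10609 = -35776303621/12333089808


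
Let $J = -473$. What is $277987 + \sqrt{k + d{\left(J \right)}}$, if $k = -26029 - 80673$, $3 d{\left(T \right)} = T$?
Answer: $277987 + \frac{i \sqrt{961737}}{3} \approx 2.7799 \cdot 10^{5} + 326.89 i$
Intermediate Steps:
$d{\left(T \right)} = \frac{T}{3}$
$k = -106702$
$277987 + \sqrt{k + d{\left(J \right)}} = 277987 + \sqrt{-106702 + \frac{1}{3} \left(-473\right)} = 277987 + \sqrt{-106702 - \frac{473}{3}} = 277987 + \sqrt{- \frac{320579}{3}} = 277987 + \frac{i \sqrt{961737}}{3}$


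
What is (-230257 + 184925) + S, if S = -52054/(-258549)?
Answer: -11720491214/258549 ≈ -45332.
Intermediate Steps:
S = 52054/258549 (S = -52054*(-1/258549) = 52054/258549 ≈ 0.20133)
(-230257 + 184925) + S = (-230257 + 184925) + 52054/258549 = -45332 + 52054/258549 = -11720491214/258549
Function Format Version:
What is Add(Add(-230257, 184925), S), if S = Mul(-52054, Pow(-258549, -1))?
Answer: Rational(-11720491214, 258549) ≈ -45332.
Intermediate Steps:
S = Rational(52054, 258549) (S = Mul(-52054, Rational(-1, 258549)) = Rational(52054, 258549) ≈ 0.20133)
Add(Add(-230257, 184925), S) = Add(Add(-230257, 184925), Rational(52054, 258549)) = Add(-45332, Rational(52054, 258549)) = Rational(-11720491214, 258549)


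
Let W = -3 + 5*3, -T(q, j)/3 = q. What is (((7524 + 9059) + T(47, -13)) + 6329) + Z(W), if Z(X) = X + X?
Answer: 22795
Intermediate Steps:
T(q, j) = -3*q
W = 12 (W = -3 + 15 = 12)
Z(X) = 2*X
(((7524 + 9059) + T(47, -13)) + 6329) + Z(W) = (((7524 + 9059) - 3*47) + 6329) + 2*12 = ((16583 - 141) + 6329) + 24 = (16442 + 6329) + 24 = 22771 + 24 = 22795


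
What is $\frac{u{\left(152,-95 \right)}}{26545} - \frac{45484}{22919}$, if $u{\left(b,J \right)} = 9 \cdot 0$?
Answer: $- \frac{45484}{22919} \approx -1.9846$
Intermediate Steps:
$u{\left(b,J \right)} = 0$
$\frac{u{\left(152,-95 \right)}}{26545} - \frac{45484}{22919} = \frac{0}{26545} - \frac{45484}{22919} = 0 \cdot \frac{1}{26545} - \frac{45484}{22919} = 0 - \frac{45484}{22919} = - \frac{45484}{22919}$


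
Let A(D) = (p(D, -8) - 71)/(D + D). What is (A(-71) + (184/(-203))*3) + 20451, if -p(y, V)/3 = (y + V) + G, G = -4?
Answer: 294703004/14413 ≈ 20447.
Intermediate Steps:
p(y, V) = 12 - 3*V - 3*y (p(y, V) = -3*((y + V) - 4) = -3*((V + y) - 4) = -3*(-4 + V + y) = 12 - 3*V - 3*y)
A(D) = (-35 - 3*D)/(2*D) (A(D) = ((12 - 3*(-8) - 3*D) - 71)/(D + D) = ((12 + 24 - 3*D) - 71)/((2*D)) = ((36 - 3*D) - 71)*(1/(2*D)) = (-35 - 3*D)*(1/(2*D)) = (-35 - 3*D)/(2*D))
(A(-71) + (184/(-203))*3) + 20451 = ((1/2)*(-35 - 3*(-71))/(-71) + (184/(-203))*3) + 20451 = ((1/2)*(-1/71)*(-35 + 213) + (184*(-1/203))*3) + 20451 = ((1/2)*(-1/71)*178 - 184/203*3) + 20451 = (-89/71 - 552/203) + 20451 = -57259/14413 + 20451 = 294703004/14413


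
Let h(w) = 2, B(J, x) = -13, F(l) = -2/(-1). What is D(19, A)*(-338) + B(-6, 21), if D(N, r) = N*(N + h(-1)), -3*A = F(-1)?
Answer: -134875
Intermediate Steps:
F(l) = 2 (F(l) = -2*(-1) = 2)
A = -2/3 (A = -1/3*2 = -2/3 ≈ -0.66667)
D(N, r) = N*(2 + N) (D(N, r) = N*(N + 2) = N*(2 + N))
D(19, A)*(-338) + B(-6, 21) = (19*(2 + 19))*(-338) - 13 = (19*21)*(-338) - 13 = 399*(-338) - 13 = -134862 - 13 = -134875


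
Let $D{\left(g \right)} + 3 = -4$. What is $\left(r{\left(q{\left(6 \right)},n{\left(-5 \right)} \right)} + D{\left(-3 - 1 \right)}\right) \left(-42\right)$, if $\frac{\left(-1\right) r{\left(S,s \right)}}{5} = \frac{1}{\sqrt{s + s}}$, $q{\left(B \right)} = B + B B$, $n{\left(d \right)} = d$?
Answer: $294 - 21 i \sqrt{10} \approx 294.0 - 66.408 i$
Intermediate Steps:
$D{\left(g \right)} = -7$ ($D{\left(g \right)} = -3 - 4 = -7$)
$q{\left(B \right)} = B + B^{2}$
$r{\left(S,s \right)} = - \frac{5 \sqrt{2}}{2 \sqrt{s}}$ ($r{\left(S,s \right)} = - \frac{5}{\sqrt{s + s}} = - \frac{5}{\sqrt{2 s}} = - \frac{5}{\sqrt{2} \sqrt{s}} = - 5 \frac{\sqrt{2}}{2 \sqrt{s}} = - \frac{5 \sqrt{2}}{2 \sqrt{s}}$)
$\left(r{\left(q{\left(6 \right)},n{\left(-5 \right)} \right)} + D{\left(-3 - 1 \right)}\right) \left(-42\right) = \left(- \frac{5 \sqrt{2}}{2 i \sqrt{5}} - 7\right) \left(-42\right) = \left(- \frac{5 \sqrt{2} \left(- \frac{i \sqrt{5}}{5}\right)}{2} - 7\right) \left(-42\right) = \left(\frac{i \sqrt{10}}{2} - 7\right) \left(-42\right) = \left(-7 + \frac{i \sqrt{10}}{2}\right) \left(-42\right) = 294 - 21 i \sqrt{10}$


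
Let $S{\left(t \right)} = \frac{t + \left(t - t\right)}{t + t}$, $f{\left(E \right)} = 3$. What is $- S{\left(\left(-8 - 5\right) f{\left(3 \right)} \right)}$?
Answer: $- \frac{1}{2} \approx -0.5$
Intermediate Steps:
$S{\left(t \right)} = \frac{1}{2}$ ($S{\left(t \right)} = \frac{t + 0}{2 t} = t \frac{1}{2 t} = \frac{1}{2}$)
$- S{\left(\left(-8 - 5\right) f{\left(3 \right)} \right)} = \left(-1\right) \frac{1}{2} = - \frac{1}{2}$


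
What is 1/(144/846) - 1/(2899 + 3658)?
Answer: 308171/52456 ≈ 5.8748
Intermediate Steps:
1/(144/846) - 1/(2899 + 3658) = 1/(144*(1/846)) - 1/6557 = 1/(8/47) - 1*1/6557 = 47/8 - 1/6557 = 308171/52456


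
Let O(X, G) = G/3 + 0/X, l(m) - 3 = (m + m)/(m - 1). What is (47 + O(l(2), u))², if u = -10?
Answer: 17161/9 ≈ 1906.8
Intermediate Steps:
l(m) = 3 + 2*m/(-1 + m) (l(m) = 3 + (m + m)/(m - 1) = 3 + (2*m)/(-1 + m) = 3 + 2*m/(-1 + m))
O(X, G) = G/3 (O(X, G) = G*(⅓) + 0 = G/3 + 0 = G/3)
(47 + O(l(2), u))² = (47 + (⅓)*(-10))² = (47 - 10/3)² = (131/3)² = 17161/9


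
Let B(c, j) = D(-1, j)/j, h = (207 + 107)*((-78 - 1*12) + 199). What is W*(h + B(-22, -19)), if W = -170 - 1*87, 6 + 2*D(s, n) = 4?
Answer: -167125815/19 ≈ -8.7961e+6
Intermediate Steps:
D(s, n) = -1 (D(s, n) = -3 + (½)*4 = -3 + 2 = -1)
W = -257 (W = -170 - 87 = -257)
h = 34226 (h = 314*((-78 - 12) + 199) = 314*(-90 + 199) = 314*109 = 34226)
B(c, j) = -1/j
W*(h + B(-22, -19)) = -257*(34226 - 1/(-19)) = -257*(34226 - 1*(-1/19)) = -257*(34226 + 1/19) = -257*650295/19 = -167125815/19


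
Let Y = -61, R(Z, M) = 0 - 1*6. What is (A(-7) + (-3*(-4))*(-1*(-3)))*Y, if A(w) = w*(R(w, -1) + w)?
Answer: -7747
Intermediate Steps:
R(Z, M) = -6 (R(Z, M) = 0 - 6 = -6)
A(w) = w*(-6 + w)
(A(-7) + (-3*(-4))*(-1*(-3)))*Y = (-7*(-6 - 7) + (-3*(-4))*(-1*(-3)))*(-61) = (-7*(-13) + 12*3)*(-61) = (91 + 36)*(-61) = 127*(-61) = -7747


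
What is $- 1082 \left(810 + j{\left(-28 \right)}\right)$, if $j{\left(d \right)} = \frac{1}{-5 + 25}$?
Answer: $- \frac{8764741}{10} \approx -8.7647 \cdot 10^{5}$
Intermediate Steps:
$j{\left(d \right)} = \frac{1}{20}$
$- 1082 \left(810 + j{\left(-28 \right)}\right) = - 1082 \left(810 + \frac{1}{20}\right) = \left(-1082\right) \frac{16201}{20} = - \frac{8764741}{10}$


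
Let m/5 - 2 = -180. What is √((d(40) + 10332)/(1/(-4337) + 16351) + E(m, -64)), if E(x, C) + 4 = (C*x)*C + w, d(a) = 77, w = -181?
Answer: 3*I*√2037027432364992004918/70914286 ≈ 1909.4*I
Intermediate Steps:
m = -890 (m = 10 + 5*(-180) = 10 - 900 = -890)
E(x, C) = -185 + x*C² (E(x, C) = -4 + ((C*x)*C - 181) = -4 + (x*C² - 181) = -4 + (-181 + x*C²) = -185 + x*C²)
√((d(40) + 10332)/(1/(-4337) + 16351) + E(m, -64)) = √((77 + 10332)/(1/(-4337) + 16351) + (-185 - 890*(-64)²)) = √(10409/(-1/4337 + 16351) + (-185 - 890*4096)) = √(10409/(70914286/4337) + (-185 - 3645440)) = √(10409*(4337/70914286) - 3645625) = √(45143833/70914286 - 3645625) = √(-258526848754917/70914286) = 3*I*√2037027432364992004918/70914286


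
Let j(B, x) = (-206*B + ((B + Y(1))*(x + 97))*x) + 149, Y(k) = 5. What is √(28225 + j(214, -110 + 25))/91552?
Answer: I*√239090/91552 ≈ 0.0053409*I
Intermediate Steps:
j(B, x) = 149 - 206*B + x*(5 + B)*(97 + x) (j(B, x) = (-206*B + ((B + 5)*(x + 97))*x) + 149 = (-206*B + ((5 + B)*(97 + x))*x) + 149 = (-206*B + x*(5 + B)*(97 + x)) + 149 = 149 - 206*B + x*(5 + B)*(97 + x))
√(28225 + j(214, -110 + 25))/91552 = √(28225 + (149 - 206*214 + 5*(-110 + 25)² + 485*(-110 + 25) + 214*(-110 + 25)² + 97*214*(-110 + 25)))/91552 = √(28225 + (149 - 44084 + 5*(-85)² + 485*(-85) + 214*(-85)² + 97*214*(-85)))*(1/91552) = √(28225 + (149 - 44084 + 5*7225 - 41225 + 214*7225 - 1764430))*(1/91552) = √(28225 + (149 - 44084 + 36125 - 41225 + 1546150 - 1764430))*(1/91552) = √(28225 - 267315)*(1/91552) = √(-239090)*(1/91552) = (I*√239090)*(1/91552) = I*√239090/91552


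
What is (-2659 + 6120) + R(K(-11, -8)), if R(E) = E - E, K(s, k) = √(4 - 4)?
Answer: 3461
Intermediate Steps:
K(s, k) = 0 (K(s, k) = √0 = 0)
R(E) = 0
(-2659 + 6120) + R(K(-11, -8)) = (-2659 + 6120) + 0 = 3461 + 0 = 3461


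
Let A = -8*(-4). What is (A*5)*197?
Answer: 31520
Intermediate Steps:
A = 32
(A*5)*197 = (32*5)*197 = 160*197 = 31520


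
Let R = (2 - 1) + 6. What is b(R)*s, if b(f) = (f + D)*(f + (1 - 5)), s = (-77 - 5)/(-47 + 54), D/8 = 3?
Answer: -7626/7 ≈ -1089.4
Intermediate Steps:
D = 24 (D = 8*3 = 24)
R = 7 (R = 1 + 6 = 7)
s = -82/7 ≈ -11.714
b(f) = (-4 + f)*(24 + f) (b(f) = (f + 24)*(f + (1 - 5)) = (24 + f)*(f - 4) = (24 + f)*(-4 + f) = (-4 + f)*(24 + f))
b(R)*s = (-96 + 7**2 + 20*7)*(-82/7) = (-96 + 49 + 140)*(-82/7) = 93*(-82/7) = -7626/7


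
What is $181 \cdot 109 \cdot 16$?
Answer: $315664$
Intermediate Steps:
$181 \cdot 109 \cdot 16 = 19729 \cdot 16 = 315664$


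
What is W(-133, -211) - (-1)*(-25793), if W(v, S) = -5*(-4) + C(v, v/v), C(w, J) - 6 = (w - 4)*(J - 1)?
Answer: -25767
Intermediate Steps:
C(w, J) = 6 + (-1 + J)*(-4 + w) (C(w, J) = 6 + (w - 4)*(J - 1) = 6 + (-4 + w)*(-1 + J) = 6 + (-1 + J)*(-4 + w))
W(v, S) = 26 (W(v, S) = -5*(-4) + (10 - v - 4*v/v + (v/v)*v) = 20 + (10 - v - 4*1 + 1*v) = 20 + (10 - v - 4 + v) = 20 + 6 = 26)
W(-133, -211) - (-1)*(-25793) = 26 - (-1)*(-25793) = 26 - 1*25793 = 26 - 25793 = -25767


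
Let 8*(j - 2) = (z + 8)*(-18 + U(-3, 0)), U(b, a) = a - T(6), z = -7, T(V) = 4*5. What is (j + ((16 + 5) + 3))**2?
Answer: 7225/16 ≈ 451.56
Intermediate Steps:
T(V) = 20
U(b, a) = -20 + a (U(b, a) = a - 1*20 = a - 20 = -20 + a)
j = -11/4 (j = 2 + ((-7 + 8)*(-18 + (-20 + 0)))/8 = 2 + (1*(-18 - 20))/8 = 2 + (1*(-38))/8 = 2 + (1/8)*(-38) = 2 - 19/4 = -11/4 ≈ -2.7500)
(j + ((16 + 5) + 3))**2 = (-11/4 + ((16 + 5) + 3))**2 = (-11/4 + (21 + 3))**2 = (-11/4 + 24)**2 = (85/4)**2 = 7225/16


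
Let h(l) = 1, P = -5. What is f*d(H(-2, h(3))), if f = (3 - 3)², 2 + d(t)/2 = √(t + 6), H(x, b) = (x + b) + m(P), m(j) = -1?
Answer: 0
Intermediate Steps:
H(x, b) = -1 + b + x (H(x, b) = (x + b) - 1 = (b + x) - 1 = -1 + b + x)
d(t) = -4 + 2*√(6 + t) (d(t) = -4 + 2*√(t + 6) = -4 + 2*√(6 + t))
f = 0 (f = 0² = 0)
f*d(H(-2, h(3))) = 0*(-4 + 2*√(6 + (-1 + 1 - 2))) = 0*(-4 + 2*√(6 - 2)) = 0*(-4 + 2*√4) = 0*(-4 + 2*2) = 0*(-4 + 4) = 0*0 = 0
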